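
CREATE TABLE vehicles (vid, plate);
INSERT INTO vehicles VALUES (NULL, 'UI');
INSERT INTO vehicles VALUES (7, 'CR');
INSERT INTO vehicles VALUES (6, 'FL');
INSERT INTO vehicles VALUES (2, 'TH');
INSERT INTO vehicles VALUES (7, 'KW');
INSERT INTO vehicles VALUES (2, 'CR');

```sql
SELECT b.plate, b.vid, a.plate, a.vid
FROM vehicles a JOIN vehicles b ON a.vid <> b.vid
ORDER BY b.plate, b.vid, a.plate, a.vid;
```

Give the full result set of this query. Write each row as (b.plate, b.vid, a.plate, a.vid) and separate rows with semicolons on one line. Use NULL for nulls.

(CR, 2, CR, 7); (CR, 2, FL, 6); (CR, 2, KW, 7); (CR, 7, CR, 2); (CR, 7, FL, 6); (CR, 7, TH, 2); (FL, 6, CR, 2); (FL, 6, CR, 7); (FL, 6, KW, 7); (FL, 6, TH, 2); (KW, 7, CR, 2); (KW, 7, FL, 6); (KW, 7, TH, 2); (TH, 2, CR, 7); (TH, 2, FL, 6); (TH, 2, KW, 7)

INNER JOIN keeps only pairs where the ON condition holds.
Matching on a.vid <> b.vid. A NULL in a compared column never satisfies the condition.
Matched pairs: 16.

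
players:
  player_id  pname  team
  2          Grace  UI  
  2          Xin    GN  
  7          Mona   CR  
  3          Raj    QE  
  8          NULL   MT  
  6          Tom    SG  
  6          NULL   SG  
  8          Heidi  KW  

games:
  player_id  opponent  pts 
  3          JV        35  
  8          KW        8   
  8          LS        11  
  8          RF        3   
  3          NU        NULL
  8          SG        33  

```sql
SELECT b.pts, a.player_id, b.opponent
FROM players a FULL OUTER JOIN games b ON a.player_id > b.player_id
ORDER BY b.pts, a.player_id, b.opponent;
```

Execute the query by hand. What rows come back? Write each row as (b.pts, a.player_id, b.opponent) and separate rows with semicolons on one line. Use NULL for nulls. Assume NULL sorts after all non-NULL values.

(3, NULL, RF); (8, NULL, KW); (11, NULL, LS); (33, NULL, SG); (35, 6, JV); (35, 6, JV); (35, 7, JV); (35, 8, JV); (35, 8, JV); (NULL, 2, NULL); (NULL, 2, NULL); (NULL, 3, NULL); (NULL, 6, NU); (NULL, 6, NU); (NULL, 7, NU); (NULL, 8, NU); (NULL, 8, NU)

FULL OUTER JOIN keeps every row from both sides; unmatched rows get NULL for the other side's columns.
Matching on a.player_id > b.player_id.
- a row (player_id=2): no match → kept, b columns NULL.
- a row (player_id=2): no match → kept, b columns NULL.
- a row (player_id=7): matches 2 b row(s) → 2 output row(s).
- a row (player_id=3): no match → kept, b columns NULL.
- a row (player_id=8): matches 2 b row(s) → 2 output row(s).
- a row (player_id=6): matches 2 b row(s) → 2 output row(s).
- a row (player_id=6): matches 2 b row(s) → 2 output row(s).
- a row (player_id=8): matches 2 b row(s) → 2 output row(s).
- 4 row(s) from b found no a partner → padded with NULL.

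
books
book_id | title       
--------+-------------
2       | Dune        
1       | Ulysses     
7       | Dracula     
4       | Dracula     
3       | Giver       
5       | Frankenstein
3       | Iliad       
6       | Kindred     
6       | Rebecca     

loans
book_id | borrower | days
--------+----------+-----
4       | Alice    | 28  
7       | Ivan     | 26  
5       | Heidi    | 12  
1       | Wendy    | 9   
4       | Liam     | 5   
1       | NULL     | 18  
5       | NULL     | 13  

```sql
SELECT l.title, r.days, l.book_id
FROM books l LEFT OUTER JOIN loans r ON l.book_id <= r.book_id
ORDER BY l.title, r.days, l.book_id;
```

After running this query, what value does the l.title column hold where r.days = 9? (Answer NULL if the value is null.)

Ulysses

LEFT JOIN keeps every row from `books`; unmatched rows get NULL for `loans`'s columns.
Matching on l.book_id <= r.book_id.
- l (book_id=2) pairs with 5 row(s) of r.
- l (book_id=1) pairs with 7 row(s) of r.
- l (book_id=7) pairs with 1 row(s) of r.
- l (book_id=4) pairs with 5 row(s) of r.
- l (book_id=3) pairs with 5 row(s) of r.
- l (book_id=5) pairs with 3 row(s) of r.
- l (book_id=3) pairs with 5 row(s) of r.
- l (book_id=6) pairs with 1 row(s) of r.
- l (book_id=6) pairs with 1 row(s) of r.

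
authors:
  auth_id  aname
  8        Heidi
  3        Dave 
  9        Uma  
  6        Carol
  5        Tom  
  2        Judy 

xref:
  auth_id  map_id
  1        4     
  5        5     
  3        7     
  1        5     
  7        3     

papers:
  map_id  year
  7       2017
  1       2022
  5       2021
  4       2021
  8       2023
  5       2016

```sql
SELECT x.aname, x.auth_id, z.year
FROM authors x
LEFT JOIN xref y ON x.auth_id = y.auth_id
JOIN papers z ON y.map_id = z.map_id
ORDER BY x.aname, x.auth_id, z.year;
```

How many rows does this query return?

3

Joins associate left-to-right: authors LEFT JOIN xref on auth_id gives 6 intermediate row(s).
Then INNER JOIN `papers z` on map_id: keep only rows whose y.map_id appears in z.
Result: 3 row(s).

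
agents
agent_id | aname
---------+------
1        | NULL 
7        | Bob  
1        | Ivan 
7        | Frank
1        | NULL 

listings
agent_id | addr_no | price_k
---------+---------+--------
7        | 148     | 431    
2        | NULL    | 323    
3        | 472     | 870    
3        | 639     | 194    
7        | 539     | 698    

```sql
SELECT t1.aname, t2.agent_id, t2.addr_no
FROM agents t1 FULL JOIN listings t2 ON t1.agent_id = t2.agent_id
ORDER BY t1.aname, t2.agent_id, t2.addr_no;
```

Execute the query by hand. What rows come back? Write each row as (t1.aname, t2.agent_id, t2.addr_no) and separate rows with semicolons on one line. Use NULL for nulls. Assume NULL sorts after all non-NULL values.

FULL OUTER JOIN keeps every row from both sides; unmatched rows get NULL for the other side's columns.
Matching on t1.agent_id = t2.agent_id.
Matched pairs: 4; unmatched t1 rows kept: 3; unmatched t2 rows kept: 3.

(Bob, 7, 148); (Bob, 7, 539); (Frank, 7, 148); (Frank, 7, 539); (Ivan, NULL, NULL); (NULL, 2, NULL); (NULL, 3, 472); (NULL, 3, 639); (NULL, NULL, NULL); (NULL, NULL, NULL)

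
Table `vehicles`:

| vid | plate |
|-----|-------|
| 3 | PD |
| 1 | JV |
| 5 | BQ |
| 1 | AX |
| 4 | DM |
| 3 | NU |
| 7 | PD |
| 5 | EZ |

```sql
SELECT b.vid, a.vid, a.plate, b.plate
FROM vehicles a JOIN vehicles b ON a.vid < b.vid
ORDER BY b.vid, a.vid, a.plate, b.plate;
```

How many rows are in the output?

25

INNER JOIN keeps only pairs where the ON condition holds.
Matching on a.vid < b.vid.
Matched pairs: 25.
Total: 25 rows.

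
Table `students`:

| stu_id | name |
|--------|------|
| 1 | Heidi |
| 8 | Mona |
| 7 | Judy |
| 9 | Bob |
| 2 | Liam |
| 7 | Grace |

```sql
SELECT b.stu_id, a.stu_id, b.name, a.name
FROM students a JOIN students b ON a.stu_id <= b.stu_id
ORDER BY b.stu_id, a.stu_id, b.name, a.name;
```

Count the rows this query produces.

22

INNER JOIN keeps only pairs where the ON condition holds.
Matching on a.stu_id <= b.stu_id.
- a[0] stu_id=1 → 6 match(es) in b → 6 row(s).
- a[1] stu_id=8 → 2 match(es) in b → 2 row(s).
- a[2] stu_id=7 → 4 match(es) in b → 4 row(s).
- a[3] stu_id=9 → 1 match(es) in b → 1 row(s).
- a[4] stu_id=2 → 5 match(es) in b → 5 row(s).
- a[5] stu_id=7 → 4 match(es) in b → 4 row(s).
Total: 22 rows.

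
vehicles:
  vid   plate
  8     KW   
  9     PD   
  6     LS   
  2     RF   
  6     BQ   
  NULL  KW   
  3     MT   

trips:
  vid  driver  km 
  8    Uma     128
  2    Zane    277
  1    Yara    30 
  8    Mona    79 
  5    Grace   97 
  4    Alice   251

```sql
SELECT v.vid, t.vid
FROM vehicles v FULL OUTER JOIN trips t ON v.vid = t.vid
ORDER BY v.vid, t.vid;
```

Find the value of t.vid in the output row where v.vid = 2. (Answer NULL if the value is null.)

FULL OUTER JOIN keeps every row from both sides; unmatched rows get NULL for the other side's columns.
Matching on v.vid = t.vid. A NULL in a compared column never satisfies the condition.
- v (vid=8) pairs with 2 row(s) of t.
- v (vid=9) has no partner → padded with NULL.
- v (vid=6) has no partner → padded with NULL.
- v (vid=2) pairs with 1 row(s) of t.
- v (vid=6) has no partner → padded with NULL.
- v (vid=NULL) has no partner → padded with NULL.
- v (vid=3) has no partner → padded with NULL.
- 3 t row(s) had no v match → kept, v columns NULL.

2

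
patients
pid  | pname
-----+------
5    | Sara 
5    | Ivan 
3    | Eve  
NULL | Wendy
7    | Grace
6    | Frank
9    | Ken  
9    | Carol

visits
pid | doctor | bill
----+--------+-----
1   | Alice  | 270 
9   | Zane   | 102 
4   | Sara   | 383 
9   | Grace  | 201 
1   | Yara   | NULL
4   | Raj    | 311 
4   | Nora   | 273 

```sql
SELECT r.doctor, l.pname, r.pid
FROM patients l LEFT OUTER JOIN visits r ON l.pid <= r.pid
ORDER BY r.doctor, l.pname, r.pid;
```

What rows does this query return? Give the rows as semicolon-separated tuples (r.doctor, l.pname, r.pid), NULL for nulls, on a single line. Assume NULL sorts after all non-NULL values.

LEFT JOIN keeps every row from `patients`; unmatched rows get NULL for `visits`'s columns.
Matching on l.pid <= r.pid. A NULL in a compared column never satisfies the condition.
- l row (pid=5): matches 2 r row(s) → 2 output row(s).
- l row (pid=5): matches 2 r row(s) → 2 output row(s).
- l row (pid=3): matches 5 r row(s) → 5 output row(s).
- l row (pid=NULL): no match → kept, r columns NULL.
- l row (pid=7): matches 2 r row(s) → 2 output row(s).
- l row (pid=6): matches 2 r row(s) → 2 output row(s).
- l row (pid=9): matches 2 r row(s) → 2 output row(s).
- l row (pid=9): matches 2 r row(s) → 2 output row(s).

(Grace, Carol, 9); (Grace, Eve, 9); (Grace, Frank, 9); (Grace, Grace, 9); (Grace, Ivan, 9); (Grace, Ken, 9); (Grace, Sara, 9); (Nora, Eve, 4); (Raj, Eve, 4); (Sara, Eve, 4); (Zane, Carol, 9); (Zane, Eve, 9); (Zane, Frank, 9); (Zane, Grace, 9); (Zane, Ivan, 9); (Zane, Ken, 9); (Zane, Sara, 9); (NULL, Wendy, NULL)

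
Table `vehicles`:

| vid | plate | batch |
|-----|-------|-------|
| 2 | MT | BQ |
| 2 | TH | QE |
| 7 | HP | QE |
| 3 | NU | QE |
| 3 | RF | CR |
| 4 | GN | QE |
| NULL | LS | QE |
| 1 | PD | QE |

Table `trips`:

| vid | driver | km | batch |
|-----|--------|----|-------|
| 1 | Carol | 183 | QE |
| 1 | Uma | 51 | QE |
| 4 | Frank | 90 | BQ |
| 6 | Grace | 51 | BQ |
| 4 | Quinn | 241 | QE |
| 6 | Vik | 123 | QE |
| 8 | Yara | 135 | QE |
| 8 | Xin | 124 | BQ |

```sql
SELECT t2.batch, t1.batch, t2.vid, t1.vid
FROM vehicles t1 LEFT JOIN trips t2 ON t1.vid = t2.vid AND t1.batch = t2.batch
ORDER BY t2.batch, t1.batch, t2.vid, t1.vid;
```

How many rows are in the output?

LEFT JOIN keeps every row from `vehicles`; unmatched rows get NULL for `trips`'s columns.
Matching on t1.vid = t2.vid AND t1.batch = t2.batch. A NULL in a compared column never satisfies the condition.
Matched pairs: 3; unmatched t1 rows kept: 6.
Total: 3 matched + 6 padded = 9 rows.

9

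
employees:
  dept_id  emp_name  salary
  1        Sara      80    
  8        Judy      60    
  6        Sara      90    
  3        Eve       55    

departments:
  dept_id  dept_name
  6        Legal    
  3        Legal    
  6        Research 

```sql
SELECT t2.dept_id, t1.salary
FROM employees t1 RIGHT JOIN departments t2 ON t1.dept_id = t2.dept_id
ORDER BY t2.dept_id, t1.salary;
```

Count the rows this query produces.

3

RIGHT JOIN keeps every row from `departments`; unmatched rows get NULL for `employees`'s columns.
Matching on t1.dept_id = t2.dept_id.
Matched pairs: 3; unmatched t2 rows kept: 0.
Total: 3 rows.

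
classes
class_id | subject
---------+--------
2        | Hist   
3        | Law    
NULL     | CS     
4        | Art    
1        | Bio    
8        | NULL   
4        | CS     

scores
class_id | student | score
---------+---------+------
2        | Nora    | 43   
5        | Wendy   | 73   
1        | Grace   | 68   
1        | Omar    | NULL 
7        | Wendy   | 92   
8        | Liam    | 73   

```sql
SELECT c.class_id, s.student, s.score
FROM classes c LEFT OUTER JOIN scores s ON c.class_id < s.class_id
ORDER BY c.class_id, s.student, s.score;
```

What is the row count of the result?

LEFT JOIN keeps every row from `classes`; unmatched rows get NULL for `scores`'s columns.
Matching on c.class_id < s.class_id. A NULL in a compared column never satisfies the condition.
- c (class_id=2) pairs with 3 row(s) of s.
- c (class_id=3) pairs with 3 row(s) of s.
- c (class_id=NULL) has no partner → padded with NULL.
- c (class_id=4) pairs with 3 row(s) of s.
- c (class_id=1) pairs with 4 row(s) of s.
- c (class_id=8) has no partner → padded with NULL.
- c (class_id=4) pairs with 3 row(s) of s.
Total: 16 matched + 2 padded = 18 rows.

18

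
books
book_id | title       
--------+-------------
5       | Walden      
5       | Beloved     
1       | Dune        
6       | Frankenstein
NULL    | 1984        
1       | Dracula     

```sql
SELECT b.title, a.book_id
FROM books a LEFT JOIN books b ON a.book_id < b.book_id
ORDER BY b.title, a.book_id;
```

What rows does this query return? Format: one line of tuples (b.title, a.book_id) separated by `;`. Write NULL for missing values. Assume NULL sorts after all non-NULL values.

(Beloved, 1); (Beloved, 1); (Frankenstein, 1); (Frankenstein, 1); (Frankenstein, 5); (Frankenstein, 5); (Walden, 1); (Walden, 1); (NULL, 6); (NULL, NULL)

LEFT JOIN keeps every row from `books a`; unmatched rows get NULL for `books b`'s columns.
Matching on a.book_id < b.book_id. A NULL in a compared column never satisfies the condition.
- book_id=5: 1 matching b row(s), so 1 row(s) emitted.
- book_id=5: 1 matching b row(s), so 1 row(s) emitted.
- book_id=1: 3 matching b row(s), so 3 row(s) emitted.
- book_id=6: no b row matches, row kept with b columns NULL.
- book_id=NULL: no b row matches, row kept with b columns NULL.
- book_id=1: 3 matching b row(s), so 3 row(s) emitted.
After projecting and ordering:
b.title | a.book_id
Beloved | 1
Beloved | 1
Frankenstein | 1
Frankenstein | 1
Frankenstein | 5
Frankenstein | 5
Walden | 1
Walden | 1
NULL | 6
NULL | NULL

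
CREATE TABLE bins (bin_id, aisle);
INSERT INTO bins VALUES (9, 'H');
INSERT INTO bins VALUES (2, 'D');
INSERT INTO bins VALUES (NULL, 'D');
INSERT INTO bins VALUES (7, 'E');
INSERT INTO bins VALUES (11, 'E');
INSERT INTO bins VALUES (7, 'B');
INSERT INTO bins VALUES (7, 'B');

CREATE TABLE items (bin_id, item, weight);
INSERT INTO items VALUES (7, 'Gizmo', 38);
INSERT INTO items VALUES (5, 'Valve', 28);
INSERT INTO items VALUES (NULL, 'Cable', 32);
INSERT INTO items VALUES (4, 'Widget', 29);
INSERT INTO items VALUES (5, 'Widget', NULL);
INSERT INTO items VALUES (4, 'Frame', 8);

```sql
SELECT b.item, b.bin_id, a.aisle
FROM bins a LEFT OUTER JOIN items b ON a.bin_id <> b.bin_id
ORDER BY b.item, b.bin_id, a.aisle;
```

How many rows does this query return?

LEFT JOIN keeps every row from `bins`; unmatched rows get NULL for `items`'s columns.
Matching on a.bin_id <> b.bin_id. A NULL in a compared column never satisfies the condition.
- a (bin_id=9) pairs with 5 row(s) of b.
- a (bin_id=2) pairs with 5 row(s) of b.
- a (bin_id=NULL) has no partner → padded with NULL.
- a (bin_id=7) pairs with 4 row(s) of b.
- a (bin_id=11) pairs with 5 row(s) of b.
- a (bin_id=7) pairs with 4 row(s) of b.
- a (bin_id=7) pairs with 4 row(s) of b.
Total: 27 matched + 1 padded = 28 rows.

28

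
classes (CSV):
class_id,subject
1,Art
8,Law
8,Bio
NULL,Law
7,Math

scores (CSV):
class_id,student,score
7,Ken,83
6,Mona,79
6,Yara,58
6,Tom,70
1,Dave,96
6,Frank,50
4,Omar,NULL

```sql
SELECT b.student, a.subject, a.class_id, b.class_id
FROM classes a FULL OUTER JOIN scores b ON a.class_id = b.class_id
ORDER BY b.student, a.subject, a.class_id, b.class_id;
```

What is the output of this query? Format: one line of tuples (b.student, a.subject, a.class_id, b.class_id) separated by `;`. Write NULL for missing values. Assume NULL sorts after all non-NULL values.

(Dave, Art, 1, 1); (Frank, NULL, NULL, 6); (Ken, Math, 7, 7); (Mona, NULL, NULL, 6); (Omar, NULL, NULL, 4); (Tom, NULL, NULL, 6); (Yara, NULL, NULL, 6); (NULL, Bio, 8, NULL); (NULL, Law, 8, NULL); (NULL, Law, NULL, NULL)

FULL OUTER JOIN keeps every row from both sides; unmatched rows get NULL for the other side's columns.
Matching on a.class_id = b.class_id. A NULL in a compared column never satisfies the condition.
Matched pairs: 2; unmatched a rows kept: 3; unmatched b rows kept: 5.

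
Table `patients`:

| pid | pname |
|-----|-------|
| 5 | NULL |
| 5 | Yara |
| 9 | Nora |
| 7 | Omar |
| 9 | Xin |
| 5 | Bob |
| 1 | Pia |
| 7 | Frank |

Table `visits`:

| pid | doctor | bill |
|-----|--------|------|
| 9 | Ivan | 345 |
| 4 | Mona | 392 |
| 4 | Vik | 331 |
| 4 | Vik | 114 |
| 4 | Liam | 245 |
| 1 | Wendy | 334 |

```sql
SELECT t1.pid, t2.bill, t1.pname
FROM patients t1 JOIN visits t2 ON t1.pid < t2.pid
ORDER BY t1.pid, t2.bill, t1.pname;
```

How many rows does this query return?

INNER JOIN keeps only pairs where the ON condition holds.
Matching on t1.pid < t2.pid.
Matched pairs: 10.
Total: 10 rows.

10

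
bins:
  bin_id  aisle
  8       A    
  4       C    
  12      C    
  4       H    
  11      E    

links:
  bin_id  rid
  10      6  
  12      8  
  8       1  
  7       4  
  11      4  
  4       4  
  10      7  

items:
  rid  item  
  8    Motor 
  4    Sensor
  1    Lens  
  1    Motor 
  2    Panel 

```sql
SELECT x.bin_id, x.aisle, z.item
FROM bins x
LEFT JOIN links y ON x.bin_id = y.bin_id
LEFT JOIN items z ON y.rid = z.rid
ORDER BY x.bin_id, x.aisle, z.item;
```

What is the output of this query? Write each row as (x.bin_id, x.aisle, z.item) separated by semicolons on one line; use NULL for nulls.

Step 1 — x LEFT JOIN y on bin_id → 5 row(s).
Then LEFT JOIN `items z` on rid: each of those 5 rows is kept; rows whose y.rid has no match in z get NULL for z's columns.

(4, C, Sensor); (4, H, Sensor); (8, A, Lens); (8, A, Motor); (11, E, Sensor); (12, C, Motor)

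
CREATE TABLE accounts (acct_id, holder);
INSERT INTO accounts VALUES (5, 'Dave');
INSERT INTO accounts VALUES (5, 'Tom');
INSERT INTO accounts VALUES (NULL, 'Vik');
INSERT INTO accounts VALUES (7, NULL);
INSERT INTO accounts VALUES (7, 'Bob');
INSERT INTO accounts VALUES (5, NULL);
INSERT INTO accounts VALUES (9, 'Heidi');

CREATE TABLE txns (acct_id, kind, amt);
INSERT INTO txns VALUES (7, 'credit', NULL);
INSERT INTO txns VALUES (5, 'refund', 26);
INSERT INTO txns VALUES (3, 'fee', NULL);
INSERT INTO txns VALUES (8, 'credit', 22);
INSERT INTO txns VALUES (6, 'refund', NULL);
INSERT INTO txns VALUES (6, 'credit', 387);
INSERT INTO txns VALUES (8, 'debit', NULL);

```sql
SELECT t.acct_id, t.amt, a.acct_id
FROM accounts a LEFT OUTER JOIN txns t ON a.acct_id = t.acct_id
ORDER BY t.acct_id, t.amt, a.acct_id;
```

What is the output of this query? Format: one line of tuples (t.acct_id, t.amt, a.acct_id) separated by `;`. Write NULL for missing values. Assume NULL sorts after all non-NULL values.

(5, 26, 5); (5, 26, 5); (5, 26, 5); (7, NULL, 7); (7, NULL, 7); (NULL, NULL, 9); (NULL, NULL, NULL)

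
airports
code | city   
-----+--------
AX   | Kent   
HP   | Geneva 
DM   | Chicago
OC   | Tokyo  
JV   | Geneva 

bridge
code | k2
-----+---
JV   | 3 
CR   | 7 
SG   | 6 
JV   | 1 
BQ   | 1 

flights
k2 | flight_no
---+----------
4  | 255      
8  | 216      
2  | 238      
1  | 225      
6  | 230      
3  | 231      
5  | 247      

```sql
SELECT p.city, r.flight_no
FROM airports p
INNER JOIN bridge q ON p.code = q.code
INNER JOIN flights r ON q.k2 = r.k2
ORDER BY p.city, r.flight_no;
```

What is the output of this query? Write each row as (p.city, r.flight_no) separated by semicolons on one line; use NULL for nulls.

(Geneva, 225); (Geneva, 231)

Evaluate left to right. First `airports p INNER JOIN bridge q` on code: 2 row(s).
Then INNER JOIN `flights r` on k2: keep only rows whose q.k2 appears in r.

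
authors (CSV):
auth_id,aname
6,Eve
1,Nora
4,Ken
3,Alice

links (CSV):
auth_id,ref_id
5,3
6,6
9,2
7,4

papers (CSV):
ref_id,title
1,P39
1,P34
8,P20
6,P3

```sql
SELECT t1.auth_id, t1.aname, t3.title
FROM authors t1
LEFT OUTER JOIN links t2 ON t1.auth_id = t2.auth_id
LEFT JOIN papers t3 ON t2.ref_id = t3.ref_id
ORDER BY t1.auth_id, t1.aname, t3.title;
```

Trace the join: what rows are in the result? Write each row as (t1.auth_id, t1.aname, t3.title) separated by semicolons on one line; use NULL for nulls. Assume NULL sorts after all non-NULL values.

(1, Nora, NULL); (3, Alice, NULL); (4, Ken, NULL); (6, Eve, P3)

Joins associate left-to-right: authors LEFT JOIN links on auth_id gives 4 intermediate row(s).
Then LEFT JOIN `papers t3` on ref_id: each of those 4 rows is kept; rows whose t2.ref_id has no match in t3 get NULL for t3's columns.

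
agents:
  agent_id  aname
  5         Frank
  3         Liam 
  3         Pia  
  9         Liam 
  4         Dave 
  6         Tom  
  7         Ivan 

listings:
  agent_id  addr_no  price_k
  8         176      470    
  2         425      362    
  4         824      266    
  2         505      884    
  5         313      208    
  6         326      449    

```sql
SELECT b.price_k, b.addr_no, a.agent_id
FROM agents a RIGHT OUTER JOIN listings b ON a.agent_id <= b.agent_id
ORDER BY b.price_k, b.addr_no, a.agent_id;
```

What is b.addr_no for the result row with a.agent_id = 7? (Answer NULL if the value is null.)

RIGHT JOIN keeps every row from `listings`; unmatched rows get NULL for `agents`'s columns.
Matching on a.agent_id <= b.agent_id.
- agent_id=5: 3 matching b row(s), so 3 row(s) emitted.
- agent_id=3: 4 matching b row(s), so 4 row(s) emitted.
- agent_id=3: 4 matching b row(s), so 4 row(s) emitted.
- agent_id=9: no matching b row.
- agent_id=4: 4 matching b row(s), so 4 row(s) emitted.
- agent_id=6: 2 matching b row(s), so 2 row(s) emitted.
- agent_id=7: 1 matching b row(s), so 1 row(s) emitted.
- plus 2 unmatched b row(s), each kept with NULL a columns.

176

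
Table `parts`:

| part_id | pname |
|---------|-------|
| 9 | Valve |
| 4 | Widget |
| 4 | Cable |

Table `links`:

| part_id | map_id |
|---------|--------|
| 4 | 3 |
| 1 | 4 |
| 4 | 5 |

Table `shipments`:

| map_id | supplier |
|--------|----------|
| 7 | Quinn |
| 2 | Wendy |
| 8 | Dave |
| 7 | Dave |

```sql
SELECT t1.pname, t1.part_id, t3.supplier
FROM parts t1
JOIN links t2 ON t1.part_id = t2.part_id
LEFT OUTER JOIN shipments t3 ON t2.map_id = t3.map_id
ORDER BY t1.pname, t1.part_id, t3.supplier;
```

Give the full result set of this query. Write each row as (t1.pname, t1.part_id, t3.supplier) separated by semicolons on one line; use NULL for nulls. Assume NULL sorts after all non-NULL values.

Step 1 — t1 INNER JOIN t2 on part_id → 4 row(s).
Then LEFT JOIN `shipments t3` on map_id: each of those 4 rows is kept; rows whose t2.map_id has no match in t3 get NULL for t3's columns.

(Cable, 4, NULL); (Cable, 4, NULL); (Widget, 4, NULL); (Widget, 4, NULL)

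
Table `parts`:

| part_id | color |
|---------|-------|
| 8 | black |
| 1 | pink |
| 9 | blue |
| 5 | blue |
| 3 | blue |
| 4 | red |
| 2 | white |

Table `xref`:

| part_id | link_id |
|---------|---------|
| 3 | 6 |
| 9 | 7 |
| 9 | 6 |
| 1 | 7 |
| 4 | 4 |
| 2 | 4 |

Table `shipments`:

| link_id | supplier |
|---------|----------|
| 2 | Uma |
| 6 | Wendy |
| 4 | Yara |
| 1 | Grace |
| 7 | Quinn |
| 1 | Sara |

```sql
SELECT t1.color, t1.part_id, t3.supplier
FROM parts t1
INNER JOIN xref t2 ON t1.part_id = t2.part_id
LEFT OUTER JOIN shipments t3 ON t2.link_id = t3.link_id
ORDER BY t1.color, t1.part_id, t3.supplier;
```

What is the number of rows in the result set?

6

Joins associate left-to-right: parts INNER JOIN xref on part_id gives 6 intermediate row(s).
Then LEFT JOIN `shipments t3` on link_id: each of those 6 rows is kept; rows whose t2.link_id has no match in t3 get NULL for t3's columns.
Result: 6 row(s).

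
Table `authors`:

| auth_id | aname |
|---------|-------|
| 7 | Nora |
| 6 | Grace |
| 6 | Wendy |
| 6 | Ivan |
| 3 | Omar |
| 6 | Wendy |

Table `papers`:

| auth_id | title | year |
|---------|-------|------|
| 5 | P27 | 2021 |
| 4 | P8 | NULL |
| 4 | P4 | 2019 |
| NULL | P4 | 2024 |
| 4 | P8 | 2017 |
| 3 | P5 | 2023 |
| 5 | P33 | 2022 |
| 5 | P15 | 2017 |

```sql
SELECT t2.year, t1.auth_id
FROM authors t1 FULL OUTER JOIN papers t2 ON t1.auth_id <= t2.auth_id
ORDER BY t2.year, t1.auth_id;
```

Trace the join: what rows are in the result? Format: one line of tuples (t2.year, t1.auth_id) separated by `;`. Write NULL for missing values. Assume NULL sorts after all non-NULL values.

FULL OUTER JOIN keeps every row from both sides; unmatched rows get NULL for the other side's columns.
Matching on t1.auth_id <= t2.auth_id. A NULL in a compared column never satisfies the condition.
- auth_id=7: no t2 row matches, row kept with t2 columns NULL.
- auth_id=6: no t2 row matches, row kept with t2 columns NULL.
- auth_id=6: no t2 row matches, row kept with t2 columns NULL.
- auth_id=6: no t2 row matches, row kept with t2 columns NULL.
- auth_id=3: 7 matching t2 row(s), so 7 row(s) emitted.
- auth_id=6: no t2 row matches, row kept with t2 columns NULL.
- 1 row(s) from t2 found no t1 partner → padded with NULL.

(2017, 3); (2017, 3); (2019, 3); (2021, 3); (2022, 3); (2023, 3); (2024, NULL); (NULL, 3); (NULL, 6); (NULL, 6); (NULL, 6); (NULL, 6); (NULL, 7)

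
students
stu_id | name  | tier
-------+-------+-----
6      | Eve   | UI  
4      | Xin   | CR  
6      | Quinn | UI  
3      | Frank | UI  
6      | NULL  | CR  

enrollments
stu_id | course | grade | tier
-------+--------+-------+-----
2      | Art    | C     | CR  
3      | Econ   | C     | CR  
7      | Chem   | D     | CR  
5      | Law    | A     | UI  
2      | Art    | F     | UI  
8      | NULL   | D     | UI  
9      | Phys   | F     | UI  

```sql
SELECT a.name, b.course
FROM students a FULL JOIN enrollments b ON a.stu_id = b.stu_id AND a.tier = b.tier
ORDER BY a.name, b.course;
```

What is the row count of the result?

12

FULL OUTER JOIN keeps every row from both sides; unmatched rows get NULL for the other side's columns.
Matching on a.stu_id = b.stu_id AND a.tier = b.tier.
- stu_id=6, tier=UI: no b row matches, row kept with b columns NULL.
- stu_id=4, tier=CR: no b row matches, row kept with b columns NULL.
- stu_id=6, tier=UI: no b row matches, row kept with b columns NULL.
- stu_id=3, tier=UI: no b row matches, row kept with b columns NULL.
- stu_id=6, tier=CR: no b row matches, row kept with b columns NULL.
- 7 b row(s) had no a match → kept, a columns NULL.
Total: 0 matched + 12 padded = 12 rows.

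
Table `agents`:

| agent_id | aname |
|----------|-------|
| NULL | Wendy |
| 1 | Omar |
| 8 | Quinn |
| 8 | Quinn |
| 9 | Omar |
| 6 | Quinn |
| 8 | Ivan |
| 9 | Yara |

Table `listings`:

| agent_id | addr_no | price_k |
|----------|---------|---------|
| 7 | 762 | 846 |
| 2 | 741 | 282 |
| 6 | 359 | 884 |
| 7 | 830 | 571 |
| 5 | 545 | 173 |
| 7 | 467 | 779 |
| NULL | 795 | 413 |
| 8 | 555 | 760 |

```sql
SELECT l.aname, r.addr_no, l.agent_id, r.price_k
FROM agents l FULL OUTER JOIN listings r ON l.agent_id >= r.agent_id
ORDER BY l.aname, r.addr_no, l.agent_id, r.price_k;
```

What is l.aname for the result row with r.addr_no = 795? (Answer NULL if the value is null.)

NULL

FULL OUTER JOIN keeps every row from both sides; unmatched rows get NULL for the other side's columns.
Matching on l.agent_id >= r.agent_id. A NULL in a compared column never satisfies the condition.
- agent_id=NULL: no r row matches, row kept with r columns NULL.
- agent_id=1: no r row matches, row kept with r columns NULL.
- agent_id=8: 7 matching r row(s), so 7 row(s) emitted.
- agent_id=8: 7 matching r row(s), so 7 row(s) emitted.
- agent_id=9: 7 matching r row(s), so 7 row(s) emitted.
- agent_id=6: 3 matching r row(s), so 3 row(s) emitted.
- agent_id=8: 7 matching r row(s), so 7 row(s) emitted.
- agent_id=9: 7 matching r row(s), so 7 row(s) emitted.
- 1 row(s) from r found no l partner → padded with NULL.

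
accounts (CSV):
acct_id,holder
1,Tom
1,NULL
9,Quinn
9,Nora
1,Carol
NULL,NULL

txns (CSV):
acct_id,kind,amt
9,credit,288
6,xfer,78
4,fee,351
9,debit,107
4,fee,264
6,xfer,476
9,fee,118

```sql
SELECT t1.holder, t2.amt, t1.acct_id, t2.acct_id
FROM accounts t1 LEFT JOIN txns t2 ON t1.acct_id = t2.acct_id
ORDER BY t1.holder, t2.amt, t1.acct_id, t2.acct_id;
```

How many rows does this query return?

LEFT JOIN keeps every row from `accounts`; unmatched rows get NULL for `txns`'s columns.
Matching on t1.acct_id = t2.acct_id. A NULL in a compared column never satisfies the condition.
Matched pairs: 6; unmatched t1 rows kept: 4.
Total: 6 matched + 4 padded = 10 rows.

10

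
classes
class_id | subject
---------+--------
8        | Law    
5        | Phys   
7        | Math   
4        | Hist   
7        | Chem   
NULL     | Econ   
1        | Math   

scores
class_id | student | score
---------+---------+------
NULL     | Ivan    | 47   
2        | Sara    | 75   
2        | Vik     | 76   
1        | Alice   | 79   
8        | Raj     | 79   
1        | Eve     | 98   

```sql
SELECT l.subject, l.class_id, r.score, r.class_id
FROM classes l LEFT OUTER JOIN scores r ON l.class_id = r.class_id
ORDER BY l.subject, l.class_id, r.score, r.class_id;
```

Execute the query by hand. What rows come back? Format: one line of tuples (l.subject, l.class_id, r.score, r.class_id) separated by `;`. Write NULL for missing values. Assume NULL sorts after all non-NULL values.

(Chem, 7, NULL, NULL); (Econ, NULL, NULL, NULL); (Hist, 4, NULL, NULL); (Law, 8, 79, 8); (Math, 1, 79, 1); (Math, 1, 98, 1); (Math, 7, NULL, NULL); (Phys, 5, NULL, NULL)

LEFT JOIN keeps every row from `classes`; unmatched rows get NULL for `scores`'s columns.
Matching on l.class_id = r.class_id. A NULL in a compared column never satisfies the condition.
- l (class_id=8) pairs with 1 row(s) of r.
- l (class_id=5) has no partner → padded with NULL.
- l (class_id=7) has no partner → padded with NULL.
- l (class_id=4) has no partner → padded with NULL.
- l (class_id=7) has no partner → padded with NULL.
- l (class_id=NULL) has no partner → padded with NULL.
- l (class_id=1) pairs with 2 row(s) of r.
After projecting and ordering:
l.subject | l.class_id | r.score | r.class_id
Chem | 7 | NULL | NULL
Econ | NULL | NULL | NULL
Hist | 4 | NULL | NULL
Law | 8 | 79 | 8
Math | 1 | 79 | 1
Math | 1 | 98 | 1
Math | 7 | NULL | NULL
Phys | 5 | NULL | NULL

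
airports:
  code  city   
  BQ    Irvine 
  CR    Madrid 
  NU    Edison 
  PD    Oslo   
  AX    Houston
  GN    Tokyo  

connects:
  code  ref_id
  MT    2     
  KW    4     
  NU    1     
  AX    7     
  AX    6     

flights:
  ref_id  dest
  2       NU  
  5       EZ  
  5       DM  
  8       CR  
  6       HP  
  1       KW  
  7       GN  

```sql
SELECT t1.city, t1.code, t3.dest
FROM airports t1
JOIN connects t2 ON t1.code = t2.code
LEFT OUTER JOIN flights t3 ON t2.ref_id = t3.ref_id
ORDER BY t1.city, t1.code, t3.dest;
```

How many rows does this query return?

Joins associate left-to-right: airports INNER JOIN connects on code gives 3 intermediate row(s).
Then LEFT JOIN `flights t3` on ref_id: each of those 3 rows is kept; rows whose t2.ref_id has no match in t3 get NULL for t3's columns.
Result: 3 row(s).

3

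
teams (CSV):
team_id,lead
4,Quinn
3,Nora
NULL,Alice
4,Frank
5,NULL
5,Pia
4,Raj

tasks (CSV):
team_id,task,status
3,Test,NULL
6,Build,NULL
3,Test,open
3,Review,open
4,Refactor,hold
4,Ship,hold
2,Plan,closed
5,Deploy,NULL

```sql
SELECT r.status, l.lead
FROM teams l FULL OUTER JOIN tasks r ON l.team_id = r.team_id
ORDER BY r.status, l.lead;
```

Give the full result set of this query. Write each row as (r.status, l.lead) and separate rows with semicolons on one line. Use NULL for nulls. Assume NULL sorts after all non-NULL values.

(closed, NULL); (hold, Frank); (hold, Frank); (hold, Quinn); (hold, Quinn); (hold, Raj); (hold, Raj); (open, Nora); (open, Nora); (NULL, Alice); (NULL, Nora); (NULL, Pia); (NULL, NULL); (NULL, NULL)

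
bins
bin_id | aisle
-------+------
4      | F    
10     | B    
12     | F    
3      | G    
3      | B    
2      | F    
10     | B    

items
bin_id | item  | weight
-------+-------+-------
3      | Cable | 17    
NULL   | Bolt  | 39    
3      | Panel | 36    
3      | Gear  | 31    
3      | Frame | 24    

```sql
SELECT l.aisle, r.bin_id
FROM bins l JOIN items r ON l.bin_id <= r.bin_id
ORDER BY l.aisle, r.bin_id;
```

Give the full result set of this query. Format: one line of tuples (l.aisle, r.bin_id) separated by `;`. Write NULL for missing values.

INNER JOIN keeps only pairs where the ON condition holds.
Matching on l.bin_id <= r.bin_id. A NULL in a compared column never satisfies the condition.
- l (bin_id=4) has no partner → excluded.
- l (bin_id=10) has no partner → excluded.
- l (bin_id=12) has no partner → excluded.
- l (bin_id=3) pairs with 4 row(s) of r.
- l (bin_id=3) pairs with 4 row(s) of r.
- l (bin_id=2) pairs with 4 row(s) of r.
- l (bin_id=10) has no partner → excluded.

(B, 3); (B, 3); (B, 3); (B, 3); (F, 3); (F, 3); (F, 3); (F, 3); (G, 3); (G, 3); (G, 3); (G, 3)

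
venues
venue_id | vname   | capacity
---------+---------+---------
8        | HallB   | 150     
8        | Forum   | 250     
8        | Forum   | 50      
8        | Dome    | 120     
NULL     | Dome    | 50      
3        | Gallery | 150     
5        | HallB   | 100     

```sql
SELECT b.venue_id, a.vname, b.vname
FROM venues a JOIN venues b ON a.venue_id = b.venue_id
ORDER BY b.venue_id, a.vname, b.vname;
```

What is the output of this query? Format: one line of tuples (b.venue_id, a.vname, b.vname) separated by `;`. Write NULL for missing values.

(3, Gallery, Gallery); (5, HallB, HallB); (8, Dome, Dome); (8, Dome, Forum); (8, Dome, Forum); (8, Dome, HallB); (8, Forum, Dome); (8, Forum, Dome); (8, Forum, Forum); (8, Forum, Forum); (8, Forum, Forum); (8, Forum, Forum); (8, Forum, HallB); (8, Forum, HallB); (8, HallB, Dome); (8, HallB, Forum); (8, HallB, Forum); (8, HallB, HallB)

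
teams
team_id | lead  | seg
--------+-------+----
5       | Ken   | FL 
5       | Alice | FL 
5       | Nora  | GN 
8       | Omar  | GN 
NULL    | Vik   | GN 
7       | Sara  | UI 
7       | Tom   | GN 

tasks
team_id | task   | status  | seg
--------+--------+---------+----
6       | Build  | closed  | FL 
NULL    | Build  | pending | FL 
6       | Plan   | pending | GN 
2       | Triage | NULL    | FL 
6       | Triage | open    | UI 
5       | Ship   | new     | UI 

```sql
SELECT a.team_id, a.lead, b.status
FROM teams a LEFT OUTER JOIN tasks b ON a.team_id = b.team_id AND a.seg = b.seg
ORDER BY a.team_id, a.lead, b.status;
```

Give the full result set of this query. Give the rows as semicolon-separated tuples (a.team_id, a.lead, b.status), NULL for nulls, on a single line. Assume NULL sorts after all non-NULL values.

(5, Alice, NULL); (5, Ken, NULL); (5, Nora, NULL); (7, Sara, NULL); (7, Tom, NULL); (8, Omar, NULL); (NULL, Vik, NULL)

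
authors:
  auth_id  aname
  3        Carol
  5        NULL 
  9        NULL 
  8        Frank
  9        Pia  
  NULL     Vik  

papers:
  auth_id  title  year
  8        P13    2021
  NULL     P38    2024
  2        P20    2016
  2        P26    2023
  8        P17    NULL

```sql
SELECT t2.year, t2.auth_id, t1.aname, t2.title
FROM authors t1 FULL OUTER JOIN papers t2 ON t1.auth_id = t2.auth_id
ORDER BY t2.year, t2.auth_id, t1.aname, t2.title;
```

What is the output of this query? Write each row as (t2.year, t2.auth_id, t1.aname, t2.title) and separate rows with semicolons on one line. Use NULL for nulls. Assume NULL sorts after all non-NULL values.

FULL OUTER JOIN keeps every row from both sides; unmatched rows get NULL for the other side's columns.
Matching on t1.auth_id = t2.auth_id. A NULL in a compared column never satisfies the condition.
- t1 (auth_id=3) has no partner → padded with NULL.
- t1 (auth_id=5) has no partner → padded with NULL.
- t1 (auth_id=9) has no partner → padded with NULL.
- t1 (auth_id=8) pairs with 2 row(s) of t2.
- t1 (auth_id=9) has no partner → padded with NULL.
- t1 (auth_id=NULL) has no partner → padded with NULL.
- plus 3 unmatched t2 row(s), each kept with NULL t1 columns.
After projecting and ordering:
t2.year | t2.auth_id | t1.aname | t2.title
2016 | 2 | NULL | P20
2021 | 8 | Frank | P13
2023 | 2 | NULL | P26
2024 | NULL | NULL | P38
NULL | 8 | Frank | P17
NULL | NULL | Carol | NULL
NULL | NULL | Pia | NULL
NULL | NULL | Vik | NULL
NULL | NULL | NULL | NULL
NULL | NULL | NULL | NULL

(2016, 2, NULL, P20); (2021, 8, Frank, P13); (2023, 2, NULL, P26); (2024, NULL, NULL, P38); (NULL, 8, Frank, P17); (NULL, NULL, Carol, NULL); (NULL, NULL, Pia, NULL); (NULL, NULL, Vik, NULL); (NULL, NULL, NULL, NULL); (NULL, NULL, NULL, NULL)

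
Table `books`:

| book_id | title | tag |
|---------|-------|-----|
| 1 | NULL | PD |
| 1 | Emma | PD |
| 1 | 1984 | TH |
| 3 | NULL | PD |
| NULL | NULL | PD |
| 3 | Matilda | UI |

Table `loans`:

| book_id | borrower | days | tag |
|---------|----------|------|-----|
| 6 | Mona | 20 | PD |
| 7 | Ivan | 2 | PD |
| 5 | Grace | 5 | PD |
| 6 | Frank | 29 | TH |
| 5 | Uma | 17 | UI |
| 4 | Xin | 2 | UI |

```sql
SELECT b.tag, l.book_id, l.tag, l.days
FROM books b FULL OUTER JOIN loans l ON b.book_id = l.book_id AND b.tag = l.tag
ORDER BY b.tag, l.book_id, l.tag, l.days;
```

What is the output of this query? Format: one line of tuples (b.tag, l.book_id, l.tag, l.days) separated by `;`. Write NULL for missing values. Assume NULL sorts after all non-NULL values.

FULL OUTER JOIN keeps every row from both sides; unmatched rows get NULL for the other side's columns.
Matching on b.book_id = l.book_id AND b.tag = l.tag. A NULL in a compared column never satisfies the condition.
- b[0] book_id=1, tag=PD → no match; kept with NULLs on the l side.
- b[1] book_id=1, tag=PD → no match; kept with NULLs on the l side.
- b[2] book_id=1, tag=TH → no match; kept with NULLs on the l side.
- b[3] book_id=3, tag=PD → no match; kept with NULLs on the l side.
- b[4] book_id=NULL, tag=PD → no match; kept with NULLs on the l side.
- b[5] book_id=3, tag=UI → no match; kept with NULLs on the l side.
- 6 l row(s) had no b match → kept, b columns NULL.

(PD, NULL, NULL, NULL); (PD, NULL, NULL, NULL); (PD, NULL, NULL, NULL); (PD, NULL, NULL, NULL); (TH, NULL, NULL, NULL); (UI, NULL, NULL, NULL); (NULL, 4, UI, 2); (NULL, 5, PD, 5); (NULL, 5, UI, 17); (NULL, 6, PD, 20); (NULL, 6, TH, 29); (NULL, 7, PD, 2)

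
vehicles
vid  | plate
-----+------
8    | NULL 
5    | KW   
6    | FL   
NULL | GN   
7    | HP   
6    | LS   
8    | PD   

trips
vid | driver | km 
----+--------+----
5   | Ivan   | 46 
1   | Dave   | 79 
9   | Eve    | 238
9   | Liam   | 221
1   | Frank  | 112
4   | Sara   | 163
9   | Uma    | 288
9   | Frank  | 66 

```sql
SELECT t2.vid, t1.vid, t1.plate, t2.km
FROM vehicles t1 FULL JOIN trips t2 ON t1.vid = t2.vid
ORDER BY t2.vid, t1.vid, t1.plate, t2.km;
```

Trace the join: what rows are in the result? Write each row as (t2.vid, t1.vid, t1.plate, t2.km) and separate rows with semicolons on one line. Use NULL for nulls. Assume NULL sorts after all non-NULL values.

(1, NULL, NULL, 79); (1, NULL, NULL, 112); (4, NULL, NULL, 163); (5, 5, KW, 46); (9, NULL, NULL, 66); (9, NULL, NULL, 221); (9, NULL, NULL, 238); (9, NULL, NULL, 288); (NULL, 6, FL, NULL); (NULL, 6, LS, NULL); (NULL, 7, HP, NULL); (NULL, 8, PD, NULL); (NULL, 8, NULL, NULL); (NULL, NULL, GN, NULL)

FULL OUTER JOIN keeps every row from both sides; unmatched rows get NULL for the other side's columns.
Matching on t1.vid = t2.vid. A NULL in a compared column never satisfies the condition.
- t1 (vid=8) has no partner → padded with NULL.
- t1 (vid=5) pairs with 1 row(s) of t2.
- t1 (vid=6) has no partner → padded with NULL.
- t1 (vid=NULL) has no partner → padded with NULL.
- t1 (vid=7) has no partner → padded with NULL.
- t1 (vid=6) has no partner → padded with NULL.
- t1 (vid=8) has no partner → padded with NULL.
- 7 t2 row(s) had no t1 match → kept, t1 columns NULL.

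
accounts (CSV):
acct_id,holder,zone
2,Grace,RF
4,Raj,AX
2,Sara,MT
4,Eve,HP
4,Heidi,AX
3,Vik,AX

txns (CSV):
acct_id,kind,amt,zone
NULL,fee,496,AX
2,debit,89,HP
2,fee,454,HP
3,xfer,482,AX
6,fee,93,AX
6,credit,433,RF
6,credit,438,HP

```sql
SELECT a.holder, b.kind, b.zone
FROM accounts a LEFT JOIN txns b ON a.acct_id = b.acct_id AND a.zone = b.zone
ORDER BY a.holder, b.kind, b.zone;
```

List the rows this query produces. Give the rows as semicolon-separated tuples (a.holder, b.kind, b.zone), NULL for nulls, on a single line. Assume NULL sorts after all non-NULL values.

(Eve, NULL, NULL); (Grace, NULL, NULL); (Heidi, NULL, NULL); (Raj, NULL, NULL); (Sara, NULL, NULL); (Vik, xfer, AX)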